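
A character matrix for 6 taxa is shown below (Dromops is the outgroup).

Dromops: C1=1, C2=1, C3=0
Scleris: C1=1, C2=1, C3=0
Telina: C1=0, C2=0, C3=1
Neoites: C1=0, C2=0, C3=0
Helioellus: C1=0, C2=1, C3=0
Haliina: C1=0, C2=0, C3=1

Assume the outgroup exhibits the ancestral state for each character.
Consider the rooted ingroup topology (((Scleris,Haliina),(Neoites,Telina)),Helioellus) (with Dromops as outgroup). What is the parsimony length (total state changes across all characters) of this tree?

6

Map each character onto (((Scleris,Haliina),(Neoites,Telina)),Helioellus) (rooted by Dromops) and count the minimum state changes it requires (Fitch parsimony):
C1: 2; C2: 2; C3: 2.
Total tree length = 6.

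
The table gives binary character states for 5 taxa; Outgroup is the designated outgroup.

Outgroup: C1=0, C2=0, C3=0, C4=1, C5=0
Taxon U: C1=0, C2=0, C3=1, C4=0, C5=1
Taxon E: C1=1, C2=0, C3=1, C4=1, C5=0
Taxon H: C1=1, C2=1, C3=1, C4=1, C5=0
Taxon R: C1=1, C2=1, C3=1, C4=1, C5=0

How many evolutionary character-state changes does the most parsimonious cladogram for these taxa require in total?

Character polarity is set by the outgroup: the derived state is whichever differs from the outgroup's state, so for C4 the derived state is '0', and for the remaining characters it is '1'.
C1: derived state '1' in Taxon E, Taxon H, and Taxon R only — synapomorphy for {Taxon E, Taxon H, Taxon R}.
C2 (derived state '1') is shared by Taxon H and Taxon R — a synapomorphy uniting that clade.
All ingroup taxa share the derived state '1' for C3; it defines the ingroup but does not resolve relationships within it.
C4 (derived state '0') is unique to Taxon U (autapomorphy; uninformative for grouping).
C5 (derived state '1') is unique to Taxon U (autapomorphy; uninformative for grouping).
Most parsimonious ingroup topology: (Taxon U,(Taxon E,(Taxon H,Taxon R))).
Changes per character on this tree: C1: 1; C2: 1; C3: 1; C4: 1; C5: 1.
Total = 5.

5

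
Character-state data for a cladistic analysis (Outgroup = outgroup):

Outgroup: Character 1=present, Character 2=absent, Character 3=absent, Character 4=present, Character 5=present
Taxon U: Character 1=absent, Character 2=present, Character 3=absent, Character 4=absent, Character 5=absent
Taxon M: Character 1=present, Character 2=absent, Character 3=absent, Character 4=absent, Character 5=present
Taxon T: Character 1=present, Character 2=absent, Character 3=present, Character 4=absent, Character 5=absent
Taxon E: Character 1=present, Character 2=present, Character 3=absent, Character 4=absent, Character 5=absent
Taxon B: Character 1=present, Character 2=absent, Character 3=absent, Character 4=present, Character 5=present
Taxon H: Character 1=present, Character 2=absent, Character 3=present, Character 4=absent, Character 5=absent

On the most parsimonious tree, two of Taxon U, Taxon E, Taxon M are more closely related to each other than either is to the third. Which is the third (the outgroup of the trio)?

Character polarity is set by the outgroup: the derived state is whichever differs from the outgroup's state, so for Character 1, Character 4, Character 5 the derived state is 'absent', and for the remaining characters it is 'present'.
Character 1: derived state 'absent' in Taxon U only — an autapomorphy, so it tells us nothing about relationships among taxa.
Character 2 (derived state 'present') is shared by Taxon E and Taxon U — a synapomorphy uniting that clade.
Only Taxon H and Taxon T show the derived state 'present' for Character 3, supporting them as a clade.
Character 4 (derived state 'absent') is shared by Taxon E, Taxon H, Taxon M, Taxon T, and Taxon U — a synapomorphy uniting that clade.
Character 5 (derived state 'absent') is shared by Taxon E, Taxon H, Taxon T, and Taxon U — a synapomorphy uniting that clade.
Most parsimonious ingroup topology: ((((Taxon U,Taxon E),(Taxon T,Taxon H)),Taxon M),Taxon B).
Taxon U and Taxon E share a more recent common ancestor with each other than either does with Taxon M, so Taxon M is the least closely related of the three.

Taxon M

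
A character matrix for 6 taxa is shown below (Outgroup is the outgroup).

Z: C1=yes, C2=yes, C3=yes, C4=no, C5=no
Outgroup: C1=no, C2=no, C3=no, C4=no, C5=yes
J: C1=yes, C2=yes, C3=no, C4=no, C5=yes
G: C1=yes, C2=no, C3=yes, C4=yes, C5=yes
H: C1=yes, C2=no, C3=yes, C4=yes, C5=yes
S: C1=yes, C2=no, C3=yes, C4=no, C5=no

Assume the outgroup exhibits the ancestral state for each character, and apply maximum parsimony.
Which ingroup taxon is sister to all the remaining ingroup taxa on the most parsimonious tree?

Character polarity is set by the outgroup: the derived state is whichever differs from the outgroup's state, so for C5 the derived state is 'no', and for the remaining characters it is 'yes'.
All ingroup taxa share the derived state 'yes' for C1; it defines the ingroup but does not resolve relationships within it.
C2 (state 'yes') occurs in J and Z but conflicts with the nesting implied by the other characters — most parsimoniously interpreted as homoplasy.
C3: derived state 'yes' in G, H, S, and Z only — synapomorphy for {G, H, S, Z}.
C4: derived state 'yes' in G and H only — synapomorphy for {G, H}.
Only S and Z show the derived state 'no' for C5, supporting them as a clade.
Most parsimonious ingroup topology: (((H,G),(S,Z)),J).
J is sister to the clade containing all other ingroup taxa, so it is the earliest-diverging (most basal) ingroup lineage.

J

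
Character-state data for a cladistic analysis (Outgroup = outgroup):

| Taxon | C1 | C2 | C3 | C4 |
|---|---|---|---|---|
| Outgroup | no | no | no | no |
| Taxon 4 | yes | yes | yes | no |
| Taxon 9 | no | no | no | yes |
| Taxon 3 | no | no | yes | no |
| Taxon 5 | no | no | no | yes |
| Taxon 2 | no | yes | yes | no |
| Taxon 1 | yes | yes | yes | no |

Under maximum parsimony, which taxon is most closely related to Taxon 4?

The outgroup has state 'no' for every character, so 'yes' is the derived state throughout.
C1 (derived state 'yes') is shared by Taxon 1 and Taxon 4 — a synapomorphy uniting that clade.
Only Taxon 1, Taxon 2, and Taxon 4 show the derived state 'yes' for C2, supporting them as a clade.
Only Taxon 1, Taxon 2, Taxon 3, and Taxon 4 show the derived state 'yes' for C3, supporting them as a clade.
C4 (derived state 'yes') is shared by Taxon 5 and Taxon 9 — a synapomorphy uniting that clade.
Most parsimonious ingroup topology: ((((Taxon 4,Taxon 1),Taxon 2),Taxon 3),(Taxon 9,Taxon 5)).
Taxon 4 and Taxon 1 form a cherry on this tree, so they are sister taxa.

Taxon 1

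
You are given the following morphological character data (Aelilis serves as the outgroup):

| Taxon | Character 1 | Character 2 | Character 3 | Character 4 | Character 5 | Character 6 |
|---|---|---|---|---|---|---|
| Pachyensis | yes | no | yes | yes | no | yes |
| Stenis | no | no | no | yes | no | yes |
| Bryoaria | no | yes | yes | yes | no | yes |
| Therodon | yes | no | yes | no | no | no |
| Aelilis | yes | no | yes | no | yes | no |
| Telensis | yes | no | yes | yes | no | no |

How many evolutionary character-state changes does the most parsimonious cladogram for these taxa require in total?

Character polarity is set by the outgroup: the derived state is whichever differs from the outgroup's state, so for Character 1, Character 3, Character 5 the derived state is 'no', and for the remaining characters it is 'yes'.
Character 1 (derived state 'no') is shared by Bryoaria and Stenis — a synapomorphy uniting that clade.
Character 2 (derived state 'yes') is unique to Bryoaria (autapomorphy; uninformative for grouping).
Character 3 (derived state 'no') is unique to Stenis (autapomorphy; uninformative for grouping).
Character 4 (derived state 'yes') is shared by Bryoaria, Pachyensis, Stenis, and Telensis — a synapomorphy uniting that clade.
Character 5 (derived state 'no') is shared by all ingroup taxa — unites the whole ingroup.
Character 6 (derived state 'yes') is shared by Bryoaria, Pachyensis, and Stenis — a synapomorphy uniting that clade.
Most parsimonious ingroup topology: ((Telensis,((Stenis,Bryoaria),Pachyensis)),Therodon).
Changes per character on this tree: Character 1: 1; Character 2: 1; Character 3: 1; Character 4: 1; Character 5: 1; Character 6: 1.
Total = 6.

6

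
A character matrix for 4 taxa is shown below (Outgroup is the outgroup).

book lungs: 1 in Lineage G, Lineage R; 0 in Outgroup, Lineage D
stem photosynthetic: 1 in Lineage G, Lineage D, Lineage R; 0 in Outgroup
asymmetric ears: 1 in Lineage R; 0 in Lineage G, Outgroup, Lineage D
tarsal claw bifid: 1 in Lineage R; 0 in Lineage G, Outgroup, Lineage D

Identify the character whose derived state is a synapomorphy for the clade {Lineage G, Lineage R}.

book lungs

The outgroup has state '0' for every character, so '1' is the derived state throughout.
Only Lineage G and Lineage R show the derived state '1' for book lungs, supporting them as a clade.
All ingroup taxa share the derived state '1' for stem photosynthetic; it defines the ingroup but does not resolve relationships within it.
asymmetric ears (derived state '1') is unique to Lineage R (autapomorphy; uninformative for grouping).
tarsal claw bifid: derived state '1' in Lineage R only — an autapomorphy, so it tells us nothing about relationships among taxa.
Most parsimonious ingroup topology: ((Lineage R,Lineage G),Lineage D).
The clade {Lineage G, Lineage R} is supported by book lungs: its derived state '1' occurs in exactly those taxa and in no other taxon (including the outgroup).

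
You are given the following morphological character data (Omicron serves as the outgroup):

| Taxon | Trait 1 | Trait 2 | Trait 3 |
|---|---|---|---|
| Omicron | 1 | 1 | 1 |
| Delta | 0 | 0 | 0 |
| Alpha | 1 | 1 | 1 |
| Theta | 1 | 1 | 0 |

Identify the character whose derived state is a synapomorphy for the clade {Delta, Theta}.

The outgroup has state '1' for every character, so '0' is the derived state throughout.
Trait 1: derived state '0' in Delta only — an autapomorphy, so it tells us nothing about relationships among taxa.
Trait 2 (derived state '0') is unique to Delta (autapomorphy; uninformative for grouping).
Trait 3: derived state '0' in Delta and Theta only — synapomorphy for {Delta, Theta}.
Most parsimonious ingroup topology: ((Delta,Theta),Alpha).
The clade {Delta, Theta} is supported by Trait 3: its derived state '0' occurs in exactly those taxa and in no other taxon (including the outgroup).

Trait 3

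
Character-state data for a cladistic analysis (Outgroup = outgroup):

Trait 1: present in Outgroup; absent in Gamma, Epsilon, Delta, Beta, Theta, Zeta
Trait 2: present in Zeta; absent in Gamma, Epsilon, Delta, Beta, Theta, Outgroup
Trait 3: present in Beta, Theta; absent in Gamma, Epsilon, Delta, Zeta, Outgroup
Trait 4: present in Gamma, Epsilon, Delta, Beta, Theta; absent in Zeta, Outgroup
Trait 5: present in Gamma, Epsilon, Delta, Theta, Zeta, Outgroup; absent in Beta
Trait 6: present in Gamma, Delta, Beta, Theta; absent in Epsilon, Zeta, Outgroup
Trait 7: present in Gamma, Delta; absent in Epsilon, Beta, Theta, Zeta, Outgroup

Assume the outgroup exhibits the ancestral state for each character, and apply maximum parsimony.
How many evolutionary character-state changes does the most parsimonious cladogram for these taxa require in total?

Character polarity is set by the outgroup: the derived state is whichever differs from the outgroup's state, so for Trait 1, Trait 5 the derived state is 'absent', and for the remaining characters it is 'present'.
Trait 1 (derived state 'absent') is shared by all ingroup taxa — unites the whole ingroup.
Trait 2 (derived state 'present') is unique to Zeta (autapomorphy; uninformative for grouping).
Trait 3 (derived state 'present') is shared by Beta and Theta — a synapomorphy uniting that clade.
Only Beta, Delta, Epsilon, Gamma, and Theta show the derived state 'present' for Trait 4, supporting them as a clade.
Trait 5 (derived state 'absent') is unique to Beta (autapomorphy; uninformative for grouping).
Only Beta, Delta, Gamma, and Theta show the derived state 'present' for Trait 6, supporting them as a clade.
Only Delta and Gamma show the derived state 'present' for Trait 7, supporting them as a clade.
Most parsimonious ingroup topology: ((((Delta,Gamma),(Beta,Theta)),Epsilon),Zeta).
Changes per character on this tree: Trait 1: 1; Trait 2: 1; Trait 3: 1; Trait 4: 1; Trait 5: 1; Trait 6: 1; Trait 7: 1.
Total = 7.

7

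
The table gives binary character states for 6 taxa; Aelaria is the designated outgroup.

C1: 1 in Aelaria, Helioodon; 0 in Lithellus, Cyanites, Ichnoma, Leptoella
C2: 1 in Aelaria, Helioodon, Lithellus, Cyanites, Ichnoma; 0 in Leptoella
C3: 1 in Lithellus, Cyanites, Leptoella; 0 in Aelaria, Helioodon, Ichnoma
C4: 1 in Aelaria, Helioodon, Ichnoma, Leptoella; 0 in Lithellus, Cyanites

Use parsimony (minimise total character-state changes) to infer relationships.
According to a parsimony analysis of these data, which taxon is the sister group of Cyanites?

Lithellus

Character polarity is set by the outgroup: the derived state is whichever differs from the outgroup's state, so for C1, C2, C4 the derived state is '0', and for the remaining characters it is '1'.
C1 (derived state '0') is shared by Cyanites, Ichnoma, Leptoella, and Lithellus — a synapomorphy uniting that clade.
C2 (derived state '0') is unique to Leptoella (autapomorphy; uninformative for grouping).
C3: derived state '1' in Cyanites, Leptoella, and Lithellus only — synapomorphy for {Cyanites, Leptoella, Lithellus}.
C4 (derived state '0') is shared by Cyanites and Lithellus — a synapomorphy uniting that clade.
Most parsimonious ingroup topology: (Helioodon,(((Lithellus,Cyanites),Leptoella),Ichnoma)).
Cyanites and Lithellus form a cherry on this tree, so they are sister taxa.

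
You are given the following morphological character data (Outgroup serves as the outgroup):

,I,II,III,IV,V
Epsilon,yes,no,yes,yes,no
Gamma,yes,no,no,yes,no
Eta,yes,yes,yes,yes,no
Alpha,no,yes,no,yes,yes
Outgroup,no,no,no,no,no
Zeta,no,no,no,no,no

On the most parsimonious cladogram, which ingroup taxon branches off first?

Zeta

The outgroup has state 'no' for every character, so 'yes' is the derived state throughout.
I (derived state 'yes') is shared by Epsilon, Eta, and Gamma — a synapomorphy uniting that clade.
II (state 'yes') occurs in Alpha and Eta but conflicts with the nesting implied by the other characters — most parsimoniously interpreted as homoplasy.
III: derived state 'yes' in Epsilon and Eta only — synapomorphy for {Epsilon, Eta}.
IV: derived state 'yes' in Alpha, Epsilon, Eta, and Gamma only — synapomorphy for {Alpha, Epsilon, Eta, Gamma}.
V (derived state 'yes') is unique to Alpha (autapomorphy; uninformative for grouping).
Most parsimonious ingroup topology: (((Gamma,(Eta,Epsilon)),Alpha),Zeta).
Zeta is sister to the clade containing all other ingroup taxa, so it is the earliest-diverging (most basal) ingroup lineage.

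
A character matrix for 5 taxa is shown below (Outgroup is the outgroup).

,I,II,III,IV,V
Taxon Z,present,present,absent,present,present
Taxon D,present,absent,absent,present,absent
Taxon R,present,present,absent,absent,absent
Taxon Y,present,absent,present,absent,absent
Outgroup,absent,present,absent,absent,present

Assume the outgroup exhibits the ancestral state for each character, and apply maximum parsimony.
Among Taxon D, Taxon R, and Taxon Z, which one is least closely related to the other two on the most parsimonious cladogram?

Character polarity is set by the outgroup: the derived state is whichever differs from the outgroup's state, so for II, V the derived state is 'absent', and for the remaining characters it is 'present'.
All ingroup taxa share the derived state 'present' for I; it defines the ingroup but does not resolve relationships within it.
II (derived state 'absent') is shared by Taxon D and Taxon Y — a synapomorphy uniting that clade.
III: derived state 'present' in Taxon Y only — an autapomorphy, so it tells us nothing about relationships among taxa.
IV groups Taxon D and Taxon Z, which is incompatible with the clades supported by the remaining characters; treating it as convergent (homoplasy) costs fewer steps than any alternative tree.
V (derived state 'absent') is shared by Taxon D, Taxon R, and Taxon Y — a synapomorphy uniting that clade.
Most parsimonious ingroup topology: (((Taxon Y,Taxon D),Taxon R),Taxon Z).
Taxon D and Taxon R share a more recent common ancestor with each other than either does with Taxon Z, so Taxon Z is the least closely related of the three.

Taxon Z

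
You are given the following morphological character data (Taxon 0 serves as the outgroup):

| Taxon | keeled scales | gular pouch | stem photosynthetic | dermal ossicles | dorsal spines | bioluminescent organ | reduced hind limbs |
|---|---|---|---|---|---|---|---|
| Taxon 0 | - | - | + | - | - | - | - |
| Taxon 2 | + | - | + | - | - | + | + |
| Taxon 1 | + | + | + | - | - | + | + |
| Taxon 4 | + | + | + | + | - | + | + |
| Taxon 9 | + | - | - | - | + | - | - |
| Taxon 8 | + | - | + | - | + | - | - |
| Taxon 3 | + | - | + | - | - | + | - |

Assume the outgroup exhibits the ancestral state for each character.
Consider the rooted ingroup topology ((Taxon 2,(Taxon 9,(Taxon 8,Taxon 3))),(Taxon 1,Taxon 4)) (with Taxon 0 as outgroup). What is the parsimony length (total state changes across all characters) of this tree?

11

Map each character onto ((Taxon 2,(Taxon 9,(Taxon 8,Taxon 3))),(Taxon 1,Taxon 4)) (rooted by Taxon 0) and count the minimum state changes it requires (Fitch parsimony):
keeled scales: 1; gular pouch: 1; stem photosynthetic: 1; dermal ossicles: 1; dorsal spines: 2; bioluminescent organ: 3; reduced hind limbs: 2.
Total tree length = 11.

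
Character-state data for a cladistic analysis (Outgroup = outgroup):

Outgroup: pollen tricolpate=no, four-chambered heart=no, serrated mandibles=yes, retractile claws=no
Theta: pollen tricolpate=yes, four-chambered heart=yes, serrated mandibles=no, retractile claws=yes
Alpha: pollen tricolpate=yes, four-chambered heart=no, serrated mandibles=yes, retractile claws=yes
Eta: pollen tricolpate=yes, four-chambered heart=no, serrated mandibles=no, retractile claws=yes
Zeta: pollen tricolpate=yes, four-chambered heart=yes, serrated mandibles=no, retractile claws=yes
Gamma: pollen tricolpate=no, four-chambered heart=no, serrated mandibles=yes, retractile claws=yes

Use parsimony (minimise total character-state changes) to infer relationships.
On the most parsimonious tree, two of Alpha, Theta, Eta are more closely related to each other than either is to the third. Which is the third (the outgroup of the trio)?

Alpha

Character polarity is set by the outgroup: the derived state is whichever differs from the outgroup's state, so for serrated mandibles the derived state is 'no', and for the remaining characters it is 'yes'.
pollen tricolpate (derived state 'yes') is shared by Alpha, Eta, Theta, and Zeta — a synapomorphy uniting that clade.
four-chambered heart: derived state 'yes' in Theta and Zeta only — synapomorphy for {Theta, Zeta}.
serrated mandibles: derived state 'no' in Eta, Theta, and Zeta only — synapomorphy for {Eta, Theta, Zeta}.
retractile claws (derived state 'yes') is shared by all ingroup taxa — unites the whole ingroup.
Most parsimonious ingroup topology: ((((Theta,Zeta),Eta),Alpha),Gamma).
Eta and Theta share a more recent common ancestor with each other than either does with Alpha, so Alpha is the least closely related of the three.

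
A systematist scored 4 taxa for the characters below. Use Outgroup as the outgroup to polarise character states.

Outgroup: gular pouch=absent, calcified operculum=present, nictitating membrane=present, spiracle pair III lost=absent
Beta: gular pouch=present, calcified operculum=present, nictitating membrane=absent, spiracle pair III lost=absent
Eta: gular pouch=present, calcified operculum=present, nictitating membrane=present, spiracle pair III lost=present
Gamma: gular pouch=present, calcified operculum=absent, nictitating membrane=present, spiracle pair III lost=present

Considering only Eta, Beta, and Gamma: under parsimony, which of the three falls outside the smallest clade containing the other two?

Beta

Character polarity is set by the outgroup: the derived state is whichever differs from the outgroup's state, so for calcified operculum, nictitating membrane the derived state is 'absent', and for the remaining characters it is 'present'.
All ingroup taxa share the derived state 'present' for gular pouch; it defines the ingroup but does not resolve relationships within it.
calcified operculum: derived state 'absent' in Gamma only — an autapomorphy, so it tells us nothing about relationships among taxa.
nictitating membrane (derived state 'absent') is unique to Beta (autapomorphy; uninformative for grouping).
Only Eta and Gamma show the derived state 'present' for spiracle pair III lost, supporting them as a clade.
Most parsimonious ingroup topology: (Beta,(Eta,Gamma)).
Eta and Gamma share a more recent common ancestor with each other than either does with Beta, so Beta is the least closely related of the three.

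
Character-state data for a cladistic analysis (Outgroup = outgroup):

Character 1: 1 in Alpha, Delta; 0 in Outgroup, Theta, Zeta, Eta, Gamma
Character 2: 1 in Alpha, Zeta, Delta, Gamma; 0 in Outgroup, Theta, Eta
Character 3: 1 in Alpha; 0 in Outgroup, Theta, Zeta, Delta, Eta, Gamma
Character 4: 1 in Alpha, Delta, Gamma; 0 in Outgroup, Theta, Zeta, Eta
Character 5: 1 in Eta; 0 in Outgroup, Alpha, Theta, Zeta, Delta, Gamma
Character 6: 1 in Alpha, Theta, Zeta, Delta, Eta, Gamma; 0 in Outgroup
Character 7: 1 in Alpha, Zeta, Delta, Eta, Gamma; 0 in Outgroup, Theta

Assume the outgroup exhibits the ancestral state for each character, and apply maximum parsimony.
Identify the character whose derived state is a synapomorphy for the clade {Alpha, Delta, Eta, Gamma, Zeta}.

Character 7

The outgroup has state '0' for every character, so '1' is the derived state throughout.
Character 1: derived state '1' in Alpha and Delta only — synapomorphy for {Alpha, Delta}.
Character 2: derived state '1' in Alpha, Delta, Gamma, and Zeta only — synapomorphy for {Alpha, Delta, Gamma, Zeta}.
Character 3: derived state '1' in Alpha only — an autapomorphy, so it tells us nothing about relationships among taxa.
Only Alpha, Delta, and Gamma show the derived state '1' for Character 4, supporting them as a clade.
Character 5 (derived state '1') is unique to Eta (autapomorphy; uninformative for grouping).
Character 6 (derived state '1') is shared by all ingroup taxa — unites the whole ingroup.
Character 7: derived state '1' in Alpha, Delta, Eta, Gamma, and Zeta only — synapomorphy for {Alpha, Delta, Eta, Gamma, Zeta}.
Most parsimonious ingroup topology: (((((Alpha,Delta),Gamma),Zeta),Eta),Theta).
The clade {Alpha, Delta, Eta, Gamma, Zeta} is supported by Character 7: its derived state '1' occurs in exactly those taxa and in no other taxon (including the outgroup).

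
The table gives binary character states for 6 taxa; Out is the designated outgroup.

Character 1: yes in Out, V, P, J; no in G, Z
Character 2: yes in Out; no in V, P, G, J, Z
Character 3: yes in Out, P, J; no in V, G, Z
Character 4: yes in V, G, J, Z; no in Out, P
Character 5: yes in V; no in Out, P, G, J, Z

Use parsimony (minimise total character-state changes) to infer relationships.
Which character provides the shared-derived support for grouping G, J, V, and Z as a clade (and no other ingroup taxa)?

Character polarity is set by the outgroup: the derived state is whichever differs from the outgroup's state, so for Character 1, Character 2, Character 3 the derived state is 'no', and for the remaining characters it is 'yes'.
Only G and Z show the derived state 'no' for Character 1, supporting them as a clade.
Character 2 (derived state 'no') is shared by all ingroup taxa — unites the whole ingroup.
Character 3 (derived state 'no') is shared by G, V, and Z — a synapomorphy uniting that clade.
Character 4 (derived state 'yes') is shared by G, J, V, and Z — a synapomorphy uniting that clade.
Character 5 (derived state 'yes') is unique to V (autapomorphy; uninformative for grouping).
Most parsimonious ingroup topology: (((V,(G,Z)),J),P).
The clade {G, J, V, Z} is supported by Character 4: its derived state 'yes' occurs in exactly those taxa and in no other taxon (including the outgroup).

Character 4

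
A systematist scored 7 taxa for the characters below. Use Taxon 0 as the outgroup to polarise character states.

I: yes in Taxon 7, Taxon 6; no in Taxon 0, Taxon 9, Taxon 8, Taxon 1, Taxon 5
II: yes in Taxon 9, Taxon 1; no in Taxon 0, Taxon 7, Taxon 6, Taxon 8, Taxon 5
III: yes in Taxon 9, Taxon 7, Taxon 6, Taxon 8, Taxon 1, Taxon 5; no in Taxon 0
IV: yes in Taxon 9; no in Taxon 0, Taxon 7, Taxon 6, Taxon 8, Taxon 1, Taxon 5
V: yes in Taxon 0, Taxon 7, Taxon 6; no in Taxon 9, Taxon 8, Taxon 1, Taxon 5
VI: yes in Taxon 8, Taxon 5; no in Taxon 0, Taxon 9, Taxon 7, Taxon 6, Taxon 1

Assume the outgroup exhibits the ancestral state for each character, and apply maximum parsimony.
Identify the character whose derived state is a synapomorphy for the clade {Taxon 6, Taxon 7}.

Character polarity is set by the outgroup: the derived state is whichever differs from the outgroup's state, so for V the derived state is 'no', and for the remaining characters it is 'yes'.
Only Taxon 6 and Taxon 7 show the derived state 'yes' for I, supporting them as a clade.
Only Taxon 1 and Taxon 9 show the derived state 'yes' for II, supporting them as a clade.
All ingroup taxa share the derived state 'yes' for III; it defines the ingroup but does not resolve relationships within it.
IV: derived state 'yes' in Taxon 9 only — an autapomorphy, so it tells us nothing about relationships among taxa.
V: derived state 'no' in Taxon 1, Taxon 5, Taxon 8, and Taxon 9 only — synapomorphy for {Taxon 1, Taxon 5, Taxon 8, Taxon 9}.
VI (derived state 'yes') is shared by Taxon 5 and Taxon 8 — a synapomorphy uniting that clade.
Most parsimonious ingroup topology: (((Taxon 9,Taxon 1),(Taxon 8,Taxon 5)),(Taxon 7,Taxon 6)).
The clade {Taxon 6, Taxon 7} is supported by I: its derived state 'yes' occurs in exactly those taxa and in no other taxon (including the outgroup).

I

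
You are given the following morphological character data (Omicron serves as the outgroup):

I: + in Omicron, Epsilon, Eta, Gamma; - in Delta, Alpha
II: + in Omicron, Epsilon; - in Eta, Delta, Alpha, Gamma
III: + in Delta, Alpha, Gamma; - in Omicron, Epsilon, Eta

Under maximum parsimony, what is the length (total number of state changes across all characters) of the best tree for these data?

Character polarity is set by the outgroup: the derived state is whichever differs from the outgroup's state, so for I, II the derived state is '-', and for the remaining characters it is '+'.
Only Alpha and Delta show the derived state '-' for I, supporting them as a clade.
Only Alpha, Delta, Eta, and Gamma show the derived state '-' for II, supporting them as a clade.
Only Alpha, Delta, and Gamma show the derived state '+' for III, supporting them as a clade.
Most parsimonious ingroup topology: ((Eta,(Gamma,(Alpha,Delta))),Epsilon).
Changes per character on this tree: I: 1; II: 1; III: 1.
Total = 3.

3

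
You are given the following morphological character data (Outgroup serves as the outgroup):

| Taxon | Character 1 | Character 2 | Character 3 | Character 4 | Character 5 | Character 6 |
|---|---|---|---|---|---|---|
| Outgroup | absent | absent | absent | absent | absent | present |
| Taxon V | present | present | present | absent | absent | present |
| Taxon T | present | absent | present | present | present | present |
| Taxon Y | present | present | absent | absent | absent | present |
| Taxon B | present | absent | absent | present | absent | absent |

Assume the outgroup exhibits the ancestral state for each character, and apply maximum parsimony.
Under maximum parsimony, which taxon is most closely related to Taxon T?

Character polarity is set by the outgroup: the derived state is whichever differs from the outgroup's state, so for Character 6 the derived state is 'absent', and for the remaining characters it is 'present'.
All ingroup taxa share the derived state 'present' for Character 1; it defines the ingroup but does not resolve relationships within it.
Only Taxon V and Taxon Y show the derived state 'present' for Character 2, supporting them as a clade.
Character 3 (state 'present') occurs in Taxon T and Taxon V but conflicts with the nesting implied by the other characters — most parsimoniously interpreted as homoplasy.
Character 4: derived state 'present' in Taxon B and Taxon T only — synapomorphy for {Taxon B, Taxon T}.
Character 5: derived state 'present' in Taxon T only — an autapomorphy, so it tells us nothing about relationships among taxa.
Character 6 (derived state 'absent') is unique to Taxon B (autapomorphy; uninformative for grouping).
Most parsimonious ingroup topology: ((Taxon V,Taxon Y),(Taxon T,Taxon B)).
Taxon T and Taxon B form a cherry on this tree, so they are sister taxa.

Taxon B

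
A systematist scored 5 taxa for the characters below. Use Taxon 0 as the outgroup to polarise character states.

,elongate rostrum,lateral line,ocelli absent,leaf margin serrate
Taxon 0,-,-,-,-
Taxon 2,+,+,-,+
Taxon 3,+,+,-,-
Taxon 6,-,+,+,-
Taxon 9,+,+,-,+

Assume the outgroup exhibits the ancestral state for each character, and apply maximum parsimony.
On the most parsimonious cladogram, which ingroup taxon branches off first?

Taxon 6

The outgroup has state '-' for every character, so '+' is the derived state throughout.
elongate rostrum (derived state '+') is shared by Taxon 2, Taxon 3, and Taxon 9 — a synapomorphy uniting that clade.
lateral line (derived state '+') is shared by all ingroup taxa — unites the whole ingroup.
ocelli absent: derived state '+' in Taxon 6 only — an autapomorphy, so it tells us nothing about relationships among taxa.
leaf margin serrate (derived state '+') is shared by Taxon 2 and Taxon 9 — a synapomorphy uniting that clade.
Most parsimonious ingroup topology: (((Taxon 2,Taxon 9),Taxon 3),Taxon 6).
Taxon 6 is sister to the clade containing all other ingroup taxa, so it is the earliest-diverging (most basal) ingroup lineage.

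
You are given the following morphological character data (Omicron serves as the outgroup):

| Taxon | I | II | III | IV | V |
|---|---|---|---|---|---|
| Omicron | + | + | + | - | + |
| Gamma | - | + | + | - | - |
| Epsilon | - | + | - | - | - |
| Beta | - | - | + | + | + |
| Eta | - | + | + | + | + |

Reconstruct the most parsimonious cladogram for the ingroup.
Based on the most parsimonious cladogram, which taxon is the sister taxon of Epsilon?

Gamma

Character polarity is set by the outgroup: the derived state is whichever differs from the outgroup's state, so for I, II, III, V the derived state is '-', and for the remaining characters it is '+'.
All ingroup taxa share the derived state '-' for I; it defines the ingroup but does not resolve relationships within it.
II (derived state '-') is unique to Beta (autapomorphy; uninformative for grouping).
III (derived state '-') is unique to Epsilon (autapomorphy; uninformative for grouping).
IV (derived state '+') is shared by Beta and Eta — a synapomorphy uniting that clade.
Only Epsilon and Gamma show the derived state '-' for V, supporting them as a clade.
Most parsimonious ingroup topology: ((Gamma,Epsilon),(Beta,Eta)).
Epsilon and Gamma form a cherry on this tree, so they are sister taxa.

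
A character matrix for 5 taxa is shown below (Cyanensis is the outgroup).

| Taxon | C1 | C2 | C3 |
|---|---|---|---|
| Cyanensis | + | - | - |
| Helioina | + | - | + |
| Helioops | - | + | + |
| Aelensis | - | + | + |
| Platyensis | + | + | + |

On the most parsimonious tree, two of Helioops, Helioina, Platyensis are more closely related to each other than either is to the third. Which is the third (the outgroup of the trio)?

Character polarity is set by the outgroup: the derived state is whichever differs from the outgroup's state, so for C1 the derived state is '-', and for the remaining characters it is '+'.
C1: derived state '-' in Aelensis and Helioops only — synapomorphy for {Aelensis, Helioops}.
C2: derived state '+' in Aelensis, Helioops, and Platyensis only — synapomorphy for {Aelensis, Helioops, Platyensis}.
C3 (derived state '+') is shared by all ingroup taxa — unites the whole ingroup.
Most parsimonious ingroup topology: (Helioina,((Helioops,Aelensis),Platyensis)).
Platyensis and Helioops share a more recent common ancestor with each other than either does with Helioina, so Helioina is the least closely related of the three.

Helioina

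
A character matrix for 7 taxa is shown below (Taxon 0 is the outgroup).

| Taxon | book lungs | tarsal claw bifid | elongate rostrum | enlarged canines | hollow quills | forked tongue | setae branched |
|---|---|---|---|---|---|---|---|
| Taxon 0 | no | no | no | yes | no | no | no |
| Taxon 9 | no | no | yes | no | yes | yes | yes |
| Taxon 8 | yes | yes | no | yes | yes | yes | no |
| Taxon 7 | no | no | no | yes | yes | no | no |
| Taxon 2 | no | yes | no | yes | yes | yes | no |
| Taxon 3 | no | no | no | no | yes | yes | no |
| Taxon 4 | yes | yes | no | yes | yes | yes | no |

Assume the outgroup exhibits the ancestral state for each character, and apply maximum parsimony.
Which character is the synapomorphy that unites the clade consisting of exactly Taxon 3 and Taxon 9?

Character polarity is set by the outgroup: the derived state is whichever differs from the outgroup's state, so for enlarged canines the derived state is 'no', and for the remaining characters it is 'yes'.
book lungs (derived state 'yes') is shared by Taxon 4 and Taxon 8 — a synapomorphy uniting that clade.
tarsal claw bifid (derived state 'yes') is shared by Taxon 2, Taxon 4, and Taxon 8 — a synapomorphy uniting that clade.
elongate rostrum: derived state 'yes' in Taxon 9 only — an autapomorphy, so it tells us nothing about relationships among taxa.
enlarged canines (derived state 'no') is shared by Taxon 3 and Taxon 9 — a synapomorphy uniting that clade.
All ingroup taxa share the derived state 'yes' for hollow quills; it defines the ingroup but does not resolve relationships within it.
forked tongue (derived state 'yes') is shared by Taxon 2, Taxon 3, Taxon 4, Taxon 8, and Taxon 9 — a synapomorphy uniting that clade.
setae branched (derived state 'yes') is unique to Taxon 9 (autapomorphy; uninformative for grouping).
Most parsimonious ingroup topology: (((Taxon 9,Taxon 3),((Taxon 8,Taxon 4),Taxon 2)),Taxon 7).
The clade {Taxon 3, Taxon 9} is supported by enlarged canines: its derived state 'no' occurs in exactly those taxa and in no other taxon (including the outgroup).

enlarged canines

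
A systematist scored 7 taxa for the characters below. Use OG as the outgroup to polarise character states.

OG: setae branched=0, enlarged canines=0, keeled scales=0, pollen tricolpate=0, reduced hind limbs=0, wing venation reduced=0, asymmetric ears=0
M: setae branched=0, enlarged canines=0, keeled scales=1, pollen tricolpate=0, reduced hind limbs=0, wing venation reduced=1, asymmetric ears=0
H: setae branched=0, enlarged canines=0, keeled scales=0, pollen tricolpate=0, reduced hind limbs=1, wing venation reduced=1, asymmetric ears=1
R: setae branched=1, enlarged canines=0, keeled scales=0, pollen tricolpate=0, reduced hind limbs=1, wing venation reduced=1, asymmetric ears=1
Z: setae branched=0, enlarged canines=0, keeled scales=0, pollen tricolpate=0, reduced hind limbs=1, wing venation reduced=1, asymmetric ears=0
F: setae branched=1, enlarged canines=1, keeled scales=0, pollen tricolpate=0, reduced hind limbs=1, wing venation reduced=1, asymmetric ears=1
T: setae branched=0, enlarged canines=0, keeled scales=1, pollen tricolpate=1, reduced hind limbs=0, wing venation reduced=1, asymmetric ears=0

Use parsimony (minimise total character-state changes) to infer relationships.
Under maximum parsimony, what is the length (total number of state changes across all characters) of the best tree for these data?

7

The outgroup has state '0' for every character, so '1' is the derived state throughout.
setae branched: derived state '1' in F and R only — synapomorphy for {F, R}.
enlarged canines (derived state '1') is unique to F (autapomorphy; uninformative for grouping).
Only M and T show the derived state '1' for keeled scales, supporting them as a clade.
pollen tricolpate (derived state '1') is unique to T (autapomorphy; uninformative for grouping).
reduced hind limbs: derived state '1' in F, H, R, and Z only — synapomorphy for {F, H, R, Z}.
All ingroup taxa share the derived state '1' for wing venation reduced; it defines the ingroup but does not resolve relationships within it.
Only F, H, and R show the derived state '1' for asymmetric ears, supporting them as a clade.
Most parsimonious ingroup topology: ((M,T),((H,(R,F)),Z)).
Changes per character on this tree: setae branched: 1; enlarged canines: 1; keeled scales: 1; pollen tricolpate: 1; reduced hind limbs: 1; wing venation reduced: 1; asymmetric ears: 1.
Total = 7.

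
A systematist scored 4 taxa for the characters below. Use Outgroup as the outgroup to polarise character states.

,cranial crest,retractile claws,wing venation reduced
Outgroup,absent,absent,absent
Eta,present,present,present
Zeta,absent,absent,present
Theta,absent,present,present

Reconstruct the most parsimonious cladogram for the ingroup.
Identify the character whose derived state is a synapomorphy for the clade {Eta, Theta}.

retractile claws

The outgroup has state 'absent' for every character, so 'present' is the derived state throughout.
cranial crest: derived state 'present' in Eta only — an autapomorphy, so it tells us nothing about relationships among taxa.
retractile claws: derived state 'present' in Eta and Theta only — synapomorphy for {Eta, Theta}.
wing venation reduced (derived state 'present') is shared by all ingroup taxa — unites the whole ingroup.
Most parsimonious ingroup topology: ((Eta,Theta),Zeta).
The clade {Eta, Theta} is supported by retractile claws: its derived state 'present' occurs in exactly those taxa and in no other taxon (including the outgroup).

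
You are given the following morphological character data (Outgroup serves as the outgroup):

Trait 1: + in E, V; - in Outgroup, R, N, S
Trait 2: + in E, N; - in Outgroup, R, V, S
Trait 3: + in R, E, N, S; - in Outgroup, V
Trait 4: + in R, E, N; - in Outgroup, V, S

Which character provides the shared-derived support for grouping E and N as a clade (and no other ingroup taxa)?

Trait 2

The outgroup has state '-' for every character, so '+' is the derived state throughout.
Trait 1 groups E and V, which is incompatible with the clades supported by the remaining characters; treating it as convergent (homoplasy) costs fewer steps than any alternative tree.
Only E and N show the derived state '+' for Trait 2, supporting them as a clade.
Trait 3 (derived state '+') is shared by E, N, R, and S — a synapomorphy uniting that clade.
Trait 4 (derived state '+') is shared by E, N, and R — a synapomorphy uniting that clade.
Most parsimonious ingroup topology: (((R,(E,N)),S),V).
The clade {E, N} is supported by Trait 2: its derived state '+' occurs in exactly those taxa and in no other taxon (including the outgroup).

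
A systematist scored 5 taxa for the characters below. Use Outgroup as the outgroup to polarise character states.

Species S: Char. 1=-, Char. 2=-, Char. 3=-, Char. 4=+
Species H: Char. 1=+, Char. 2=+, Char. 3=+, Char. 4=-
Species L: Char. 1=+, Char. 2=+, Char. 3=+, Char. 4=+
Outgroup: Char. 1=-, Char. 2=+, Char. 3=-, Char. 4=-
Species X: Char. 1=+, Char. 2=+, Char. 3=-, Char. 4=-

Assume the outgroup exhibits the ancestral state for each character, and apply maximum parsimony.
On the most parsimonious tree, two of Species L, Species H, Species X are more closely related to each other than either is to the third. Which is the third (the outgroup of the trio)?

Species X

Character polarity is set by the outgroup: the derived state is whichever differs from the outgroup's state, so for Char. 2 the derived state is '-', and for the remaining characters it is '+'.
Only Species H, Species L, and Species X show the derived state '+' for Char. 1, supporting them as a clade.
Char. 2 (derived state '-') is unique to Species S (autapomorphy; uninformative for grouping).
Only Species H and Species L show the derived state '+' for Char. 3, supporting them as a clade.
Char. 4 groups Species L and Species S, which is incompatible with the clades supported by the remaining characters; treating it as convergent (homoplasy) costs fewer steps than any alternative tree.
Most parsimonious ingroup topology: (((Species L,Species H),Species X),Species S).
Species H and Species L share a more recent common ancestor with each other than either does with Species X, so Species X is the least closely related of the three.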